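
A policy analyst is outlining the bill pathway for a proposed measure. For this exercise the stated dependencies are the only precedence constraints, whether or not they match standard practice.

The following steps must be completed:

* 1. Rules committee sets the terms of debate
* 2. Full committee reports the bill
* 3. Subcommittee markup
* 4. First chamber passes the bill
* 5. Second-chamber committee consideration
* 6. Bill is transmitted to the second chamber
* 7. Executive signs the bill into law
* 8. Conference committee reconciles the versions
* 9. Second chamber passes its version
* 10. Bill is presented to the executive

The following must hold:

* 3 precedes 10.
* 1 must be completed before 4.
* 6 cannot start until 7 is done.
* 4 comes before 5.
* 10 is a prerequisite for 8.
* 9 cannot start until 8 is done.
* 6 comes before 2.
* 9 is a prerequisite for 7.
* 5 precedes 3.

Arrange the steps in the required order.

1 4 5 3 10 8 9 7 6 2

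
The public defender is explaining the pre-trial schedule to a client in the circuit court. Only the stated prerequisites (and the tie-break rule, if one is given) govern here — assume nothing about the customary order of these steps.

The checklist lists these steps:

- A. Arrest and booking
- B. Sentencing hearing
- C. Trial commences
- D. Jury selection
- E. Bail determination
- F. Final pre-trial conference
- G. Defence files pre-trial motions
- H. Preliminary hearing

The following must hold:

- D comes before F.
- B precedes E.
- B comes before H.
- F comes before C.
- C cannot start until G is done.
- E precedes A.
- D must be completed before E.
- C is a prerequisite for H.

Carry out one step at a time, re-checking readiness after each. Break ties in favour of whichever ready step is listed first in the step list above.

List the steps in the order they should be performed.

B → D → E → A → F → G → C → H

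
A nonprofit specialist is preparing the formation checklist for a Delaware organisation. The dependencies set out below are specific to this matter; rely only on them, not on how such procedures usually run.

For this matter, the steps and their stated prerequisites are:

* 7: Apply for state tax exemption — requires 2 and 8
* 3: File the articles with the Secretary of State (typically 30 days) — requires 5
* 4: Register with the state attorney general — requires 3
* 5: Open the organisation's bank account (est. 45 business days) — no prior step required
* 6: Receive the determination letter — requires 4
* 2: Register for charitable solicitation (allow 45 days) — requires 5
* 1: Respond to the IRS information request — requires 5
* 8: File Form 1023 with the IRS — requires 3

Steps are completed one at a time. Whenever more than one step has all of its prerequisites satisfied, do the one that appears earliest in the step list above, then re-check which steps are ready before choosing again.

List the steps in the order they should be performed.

5, 3, 4, 6, 2, 1, 8, 7

5 has no prerequisites → 5 first.
3, 2 and 1 are all available; 3 is listed earlier → 3.
Ready: 4, 2, 1 and 8. 4 is listed earlier → 4.
6 now also ready, so the ready set is {6, 2, 1, 8}; 6 is listed earlier → 6.
Now 2, 1 and 8 have their prerequisites met. 2 is listed earlier, so 2 next.
Now 1 and 8 have their prerequisites met. 1 is listed earlier, so 1 next.
8 is the only step now ready → 8.
Next only 7 has its prerequisites met → 7.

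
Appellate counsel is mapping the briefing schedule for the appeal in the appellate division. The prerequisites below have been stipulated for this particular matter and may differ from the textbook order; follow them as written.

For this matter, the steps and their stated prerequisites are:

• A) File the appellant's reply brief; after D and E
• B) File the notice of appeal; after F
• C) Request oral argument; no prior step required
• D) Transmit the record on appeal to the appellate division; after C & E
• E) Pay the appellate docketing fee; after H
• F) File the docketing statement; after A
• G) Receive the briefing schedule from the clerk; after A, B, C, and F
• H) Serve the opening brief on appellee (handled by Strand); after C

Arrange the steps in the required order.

C → H → E → D → A → F → B → G

Only C has no prerequisites, so it is first.
Next only H has its prerequisites met → H.
Next only E has its prerequisites met → E.
D needed C and E, now all done → D.
A needed D and E, now all done → A.
Next only F has its prerequisites met → F.
Next only B has its prerequisites met → B.
That leaves G as the only ready step → G.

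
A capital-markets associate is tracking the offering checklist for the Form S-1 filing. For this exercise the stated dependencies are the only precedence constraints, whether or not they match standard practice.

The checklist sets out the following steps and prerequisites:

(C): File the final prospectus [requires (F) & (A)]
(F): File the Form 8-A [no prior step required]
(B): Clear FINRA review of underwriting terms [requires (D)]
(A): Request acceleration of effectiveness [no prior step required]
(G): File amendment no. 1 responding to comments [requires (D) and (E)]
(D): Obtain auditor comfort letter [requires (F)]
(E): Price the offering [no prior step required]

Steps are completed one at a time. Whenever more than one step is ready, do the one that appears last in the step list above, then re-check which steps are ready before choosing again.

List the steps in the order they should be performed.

(E), (A), (F), (D), (G), (B), (C)

Nothing is required for (E), (A) and (F). (E) is listed later → (E) first.
Ready: (A) and (F). (A) is listed later → (A).
That leaves (F) as the only ready step → (F).
(D) and (C) are both available; (D) is listed later → (D).
(G) and (B) now also ready, so the ready set is {(G), (B), (C)}; (G) is listed later → (G).
Now (B) and (C) have their prerequisites met. (B) is listed later, so (B) next.
That leaves (C) as the only ready step → (C).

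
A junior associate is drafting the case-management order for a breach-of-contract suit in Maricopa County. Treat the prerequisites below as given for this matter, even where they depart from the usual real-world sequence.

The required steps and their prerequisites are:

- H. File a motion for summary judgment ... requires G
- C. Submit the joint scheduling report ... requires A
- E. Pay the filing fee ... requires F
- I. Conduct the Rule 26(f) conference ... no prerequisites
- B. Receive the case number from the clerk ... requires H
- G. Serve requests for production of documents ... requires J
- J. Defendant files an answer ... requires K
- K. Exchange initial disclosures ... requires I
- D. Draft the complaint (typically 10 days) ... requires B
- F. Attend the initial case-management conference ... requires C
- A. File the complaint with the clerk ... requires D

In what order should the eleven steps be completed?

Only I has no prerequisites, so it is first.
K is the only step now ready → K.
J is the only step now ready → J.
That leaves G as the only ready step → G.
H is the only step now ready → H.
Next only B has its prerequisites met → B.
Next only D has its prerequisites met → D.
Next only A has its prerequisites met → A.
C is the only step now ready → C.
That leaves F as the only ready step → F.
That leaves E as the only ready step → E.

I → K → J → G → H → B → D → A → C → F → E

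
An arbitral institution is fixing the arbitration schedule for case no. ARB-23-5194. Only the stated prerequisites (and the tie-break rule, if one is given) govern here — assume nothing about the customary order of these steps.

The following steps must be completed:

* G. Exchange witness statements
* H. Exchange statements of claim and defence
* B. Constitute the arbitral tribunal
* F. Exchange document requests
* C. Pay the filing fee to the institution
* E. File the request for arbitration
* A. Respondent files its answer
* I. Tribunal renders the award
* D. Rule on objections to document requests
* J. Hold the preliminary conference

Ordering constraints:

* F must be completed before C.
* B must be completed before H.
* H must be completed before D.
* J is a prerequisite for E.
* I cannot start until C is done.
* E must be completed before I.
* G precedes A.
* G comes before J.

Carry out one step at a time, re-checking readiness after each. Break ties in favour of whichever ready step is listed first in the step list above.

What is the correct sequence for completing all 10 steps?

G, B, H, F, C, A, D, J, E, I

G, B and F have no prerequisites; G is listed earlier, so G is first.
A and J now also ready, so the ready set is {B, F, A, J}; B is listed earlier → B.
H now also ready, so the ready set is {H, F, A, J}; H is listed earlier → H.
D now also ready, so the ready set is {F, A, D, J}; F is listed earlier → F.
C now also ready, so the ready set is {C, A, D, J}; C is listed earlier → C.
Now A, D and J have their prerequisites met. A is listed earlier, so A next.
Now D and J have their prerequisites met. D is listed earlier, so D next.
Next only J has its prerequisites met → J.
Next only E has its prerequisites met → E.
I needed C and E, now all done → I.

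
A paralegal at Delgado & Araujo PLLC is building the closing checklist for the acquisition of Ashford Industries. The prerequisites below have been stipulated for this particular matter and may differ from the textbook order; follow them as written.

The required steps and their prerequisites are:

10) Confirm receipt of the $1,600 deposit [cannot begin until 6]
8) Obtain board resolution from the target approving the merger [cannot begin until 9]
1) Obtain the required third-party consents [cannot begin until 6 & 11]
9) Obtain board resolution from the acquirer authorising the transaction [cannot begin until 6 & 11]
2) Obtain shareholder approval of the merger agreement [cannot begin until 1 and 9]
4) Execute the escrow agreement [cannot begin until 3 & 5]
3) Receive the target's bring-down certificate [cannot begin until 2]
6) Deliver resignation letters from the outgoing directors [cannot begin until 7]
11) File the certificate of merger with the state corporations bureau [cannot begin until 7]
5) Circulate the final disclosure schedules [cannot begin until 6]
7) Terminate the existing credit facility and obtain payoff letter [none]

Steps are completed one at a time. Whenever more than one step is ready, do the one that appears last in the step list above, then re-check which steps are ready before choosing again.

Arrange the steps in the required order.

Only 7 has no prerequisites, so it is first.
11 and 6 are both available; 11 is listed later → 11.
Next only 6 has its prerequisites met → 6.
Ready: 5, 9, 1 and 10. 5 is listed later → 5.
Ready: 9, 1 and 10. 9 is listed later → 9.
8 now also ready, so the ready set is {1, 8, 10}; 1 is listed later → 1.
Ready: 2, 8 and 10. 2 is listed later → 2.
3 now also ready, so the ready set is {3, 8, 10}; 3 is listed later → 3.
Now 4, 8 and 10 have their prerequisites met. 4 is listed later, so 4 next.
8 and 10 are both available; 8 is listed later → 8.
10 needed 6, now all done → 10.

7, 11, 6, 5, 9, 1, 2, 3, 4, 8, 10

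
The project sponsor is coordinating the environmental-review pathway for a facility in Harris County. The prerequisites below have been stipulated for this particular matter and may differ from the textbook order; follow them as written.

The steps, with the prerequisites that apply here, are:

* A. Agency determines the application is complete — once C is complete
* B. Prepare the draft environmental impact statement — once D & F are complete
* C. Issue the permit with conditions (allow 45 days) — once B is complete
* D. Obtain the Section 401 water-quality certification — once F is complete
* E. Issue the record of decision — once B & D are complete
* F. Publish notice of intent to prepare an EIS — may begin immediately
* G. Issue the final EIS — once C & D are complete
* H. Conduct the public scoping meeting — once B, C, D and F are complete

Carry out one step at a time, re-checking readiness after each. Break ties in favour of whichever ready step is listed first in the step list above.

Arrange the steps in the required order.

Only F has no prerequisites, so it is first.
That leaves D as the only ready step → D.
B needed D and F, now all done → B.
Ready: C and E. C is listed earlier → C.
A, E, G and H are all available; A is listed earlier → A.
Ready: E, G and H. E is listed earlier → E.
Now G and H have their prerequisites met. G is listed earlier, so G next.
H needed B, C, D and F, now all done → H.

F → D → B → C → A → E → G → H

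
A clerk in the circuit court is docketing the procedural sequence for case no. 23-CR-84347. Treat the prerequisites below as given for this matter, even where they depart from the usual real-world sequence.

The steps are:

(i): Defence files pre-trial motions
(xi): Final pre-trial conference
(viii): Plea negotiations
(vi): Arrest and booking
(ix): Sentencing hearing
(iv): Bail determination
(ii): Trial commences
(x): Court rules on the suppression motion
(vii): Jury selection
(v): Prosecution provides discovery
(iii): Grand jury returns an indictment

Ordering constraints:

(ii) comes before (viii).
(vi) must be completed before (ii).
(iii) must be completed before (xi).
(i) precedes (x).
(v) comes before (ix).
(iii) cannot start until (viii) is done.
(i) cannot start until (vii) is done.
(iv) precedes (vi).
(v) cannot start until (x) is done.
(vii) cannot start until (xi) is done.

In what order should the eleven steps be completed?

(iv), (vi), (ii), (viii), (iii), (xi), (vii), (i), (x), (v), (ix)

(iv) has no prerequisites → (iv) first.
(vi) needed (iv), now all done → (vi).
(ii) needed (vi), now all done → (ii).
(viii) is the only step now ready → (viii).
(iii) is the only step now ready → (iii).
That leaves (xi) as the only ready step → (xi).
(vii) needed (xi), now all done → (vii).
Next only (i) has its prerequisites met → (i).
That leaves (x) as the only ready step → (x).
(v) needed (x), now all done → (v).
Next only (ix) has its prerequisites met → (ix).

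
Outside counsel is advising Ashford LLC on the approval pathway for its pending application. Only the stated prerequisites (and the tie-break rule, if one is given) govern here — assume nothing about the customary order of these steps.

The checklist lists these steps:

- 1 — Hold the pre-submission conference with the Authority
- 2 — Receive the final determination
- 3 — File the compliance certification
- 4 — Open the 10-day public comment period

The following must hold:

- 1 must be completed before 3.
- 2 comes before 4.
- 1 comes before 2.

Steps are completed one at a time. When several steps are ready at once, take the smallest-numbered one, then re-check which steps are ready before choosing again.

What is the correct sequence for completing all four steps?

1 → 2 → 3 → 4

1 is the only step with nothing outstanding, so it goes first.
Ready: 2 and 3. 2 has the earlier label → 2.
4 now also ready, so the ready set is {3, 4}; 3 has the earlier label → 3.
That leaves 4 as the only ready step → 4.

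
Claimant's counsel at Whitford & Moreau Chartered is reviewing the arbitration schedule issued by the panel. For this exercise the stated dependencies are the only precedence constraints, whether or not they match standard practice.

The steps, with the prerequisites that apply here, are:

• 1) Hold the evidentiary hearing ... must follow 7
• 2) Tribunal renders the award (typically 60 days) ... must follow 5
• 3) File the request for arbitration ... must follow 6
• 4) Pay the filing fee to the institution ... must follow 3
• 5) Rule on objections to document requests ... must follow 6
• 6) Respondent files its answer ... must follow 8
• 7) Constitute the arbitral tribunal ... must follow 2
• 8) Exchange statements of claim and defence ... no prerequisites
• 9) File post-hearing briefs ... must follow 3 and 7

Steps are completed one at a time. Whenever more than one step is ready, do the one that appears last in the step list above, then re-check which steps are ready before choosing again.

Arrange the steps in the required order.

8 is the only step with nothing outstanding, so it goes first.
6 is the only step now ready → 6.
5 and 3 are both available; 5 is listed later → 5.
2 now also ready, so the ready set is {3, 2}; 3 is listed later → 3.
Ready: 4 and 2. 4 is listed later → 4.
2 needed 5, now all done → 2.
7 needed 2, now all done → 7.
Now 9 and 1 have their prerequisites met. 9 is listed later, so 9 next.
1 needed 7, now all done → 1.

8 6 5 3 4 2 7 9 1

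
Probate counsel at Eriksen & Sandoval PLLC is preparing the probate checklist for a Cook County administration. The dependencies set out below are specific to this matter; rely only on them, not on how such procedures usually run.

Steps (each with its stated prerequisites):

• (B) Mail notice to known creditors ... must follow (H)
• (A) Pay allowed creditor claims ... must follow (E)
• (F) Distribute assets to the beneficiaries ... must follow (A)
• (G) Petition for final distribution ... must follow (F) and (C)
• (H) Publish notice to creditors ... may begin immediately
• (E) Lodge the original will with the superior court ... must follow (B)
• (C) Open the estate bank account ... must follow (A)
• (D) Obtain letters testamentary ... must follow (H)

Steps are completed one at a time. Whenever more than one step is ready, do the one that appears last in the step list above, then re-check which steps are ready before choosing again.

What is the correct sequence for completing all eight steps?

(H), (D), (B), (E), (A), (C), (F), (G)

Only (H) has no prerequisites, so it is first.
Now (D) and (B) have their prerequisites met. (D) is listed later, so (D) next.
(B) needed (H), now all done → (B).
(E) needed (B), now all done → (E).
(A) needed (E), now all done → (A).
(C) and (F) are both available; (C) is listed later → (C).
(F) needed (A), now all done → (F).
(G) is the only step now ready → (G).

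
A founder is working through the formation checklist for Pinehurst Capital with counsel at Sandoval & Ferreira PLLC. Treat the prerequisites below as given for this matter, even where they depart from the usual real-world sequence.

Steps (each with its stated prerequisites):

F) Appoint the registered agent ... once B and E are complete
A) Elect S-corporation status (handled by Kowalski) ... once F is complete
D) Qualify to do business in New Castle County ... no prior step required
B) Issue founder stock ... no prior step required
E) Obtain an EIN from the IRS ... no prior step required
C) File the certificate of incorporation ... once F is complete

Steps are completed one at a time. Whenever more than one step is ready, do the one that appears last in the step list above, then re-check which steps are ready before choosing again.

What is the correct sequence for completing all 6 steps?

E → B → D → F → C → A

Nothing is required for E, B and D. E is listed later → E first.
Now B and D have their prerequisites met. B is listed later, so B next.
Now D and F have their prerequisites met. D is listed later, so D next.
F needed E and B, now all done → F.
Now C and A have their prerequisites met. C is listed later, so C next.
A needed F, now all done → A.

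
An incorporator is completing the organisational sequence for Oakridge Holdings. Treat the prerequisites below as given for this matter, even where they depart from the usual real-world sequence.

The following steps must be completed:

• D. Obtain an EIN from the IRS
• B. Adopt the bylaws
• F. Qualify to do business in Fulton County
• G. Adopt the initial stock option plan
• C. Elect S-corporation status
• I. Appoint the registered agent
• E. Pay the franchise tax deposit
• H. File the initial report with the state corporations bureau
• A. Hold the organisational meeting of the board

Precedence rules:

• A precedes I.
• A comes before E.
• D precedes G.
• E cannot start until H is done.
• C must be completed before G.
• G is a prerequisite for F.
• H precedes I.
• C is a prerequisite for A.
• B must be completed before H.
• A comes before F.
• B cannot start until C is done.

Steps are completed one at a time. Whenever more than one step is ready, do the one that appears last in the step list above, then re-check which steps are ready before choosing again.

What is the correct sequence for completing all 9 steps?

C, A, B, H, E, I, D, G, F

C and D have no prerequisites; C is listed later, so C is first.
A and B now also ready, so the ready set is {A, B, D}; A is listed later → A.
Now B and D have their prerequisites met. B is listed later, so B next.
Now H and D have their prerequisites met. H is listed later, so H next.
E and I now also ready, so the ready set is {E, I, D}; E is listed later → E.
Ready: I and D. I is listed later → I.
Next only D has its prerequisites met → D.
That leaves G as the only ready step → G.
That leaves F as the only ready step → F.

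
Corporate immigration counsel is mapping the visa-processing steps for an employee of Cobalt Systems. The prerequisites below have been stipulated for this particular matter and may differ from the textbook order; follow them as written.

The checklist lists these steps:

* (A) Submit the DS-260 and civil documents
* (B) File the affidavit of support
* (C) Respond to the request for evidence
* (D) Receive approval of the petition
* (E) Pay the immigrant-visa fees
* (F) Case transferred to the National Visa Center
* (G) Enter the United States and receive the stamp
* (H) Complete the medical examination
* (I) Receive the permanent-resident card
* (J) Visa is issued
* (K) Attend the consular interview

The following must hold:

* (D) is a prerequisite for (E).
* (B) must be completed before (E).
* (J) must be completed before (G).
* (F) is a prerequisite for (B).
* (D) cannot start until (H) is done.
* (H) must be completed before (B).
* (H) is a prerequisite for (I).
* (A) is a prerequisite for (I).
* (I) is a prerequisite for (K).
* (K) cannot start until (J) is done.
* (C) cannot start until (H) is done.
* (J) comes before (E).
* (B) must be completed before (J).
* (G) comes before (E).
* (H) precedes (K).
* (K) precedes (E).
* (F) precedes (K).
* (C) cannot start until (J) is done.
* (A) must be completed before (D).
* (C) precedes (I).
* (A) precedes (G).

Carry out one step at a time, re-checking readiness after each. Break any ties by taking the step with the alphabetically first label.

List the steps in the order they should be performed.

(A), (F) and (H) have no prerequisites; (A) has the earlier label, so (A) is first.
Now (F) and (H) have their prerequisites met. (F) has the earlier label, so (F) next.
Next only (H) has its prerequisites met → (H).
(B) and (D) are both available; (B) has the earlier label → (B).
Now (D) and (J) have their prerequisites met. (D) has the earlier label, so (D) next.
(J) is the only step now ready → (J).
Ready: (C) and (G). (C) has the earlier label → (C).
(I) now also ready, so the ready set is {(G), (I)}; (G) has the earlier label → (G).
(I) is the only step now ready → (I).
(K) needed (F), (H), (I) and (J), now all done → (K).
(E) needed (B), (D), (G), (J) and (K), now all done → (E).

(A) (F) (H) (B) (D) (J) (C) (G) (I) (K) (E)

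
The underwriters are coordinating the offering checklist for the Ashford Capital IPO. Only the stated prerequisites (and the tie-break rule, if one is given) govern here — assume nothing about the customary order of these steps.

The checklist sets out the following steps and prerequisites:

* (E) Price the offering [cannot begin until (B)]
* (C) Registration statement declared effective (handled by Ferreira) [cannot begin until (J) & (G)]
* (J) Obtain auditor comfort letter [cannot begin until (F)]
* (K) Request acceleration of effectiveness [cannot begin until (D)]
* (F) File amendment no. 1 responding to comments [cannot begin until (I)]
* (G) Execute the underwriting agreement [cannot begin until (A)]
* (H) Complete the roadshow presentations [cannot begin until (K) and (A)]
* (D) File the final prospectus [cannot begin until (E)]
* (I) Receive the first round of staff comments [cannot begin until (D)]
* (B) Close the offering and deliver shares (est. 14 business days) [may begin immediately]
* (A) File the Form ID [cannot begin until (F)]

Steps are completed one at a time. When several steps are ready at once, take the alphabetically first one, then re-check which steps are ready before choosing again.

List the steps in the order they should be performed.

(B), (E), (D), (I), (F), (A), (G), (J), (C), (K), (H)

Only (B) has no prerequisites, so it is first.
That leaves (E) as the only ready step → (E).
(D) needed (E), now all done → (D).
Ready: (I) and (K). (I) has the earlier label → (I).
Ready: (F) and (K). (F) has the earlier label → (F).
Ready: (A), (J) and (K). (A) has the earlier label → (A).
(G) now also ready, so the ready set is {(G), (J), (K)}; (G) has the earlier label → (G).
Ready: (J) and (K). (J) has the earlier label → (J).
(C) and (K) are both available; (C) has the earlier label → (C).
(K) needed (D), now all done → (K).
(H) needed (A) and (K), now all done → (H).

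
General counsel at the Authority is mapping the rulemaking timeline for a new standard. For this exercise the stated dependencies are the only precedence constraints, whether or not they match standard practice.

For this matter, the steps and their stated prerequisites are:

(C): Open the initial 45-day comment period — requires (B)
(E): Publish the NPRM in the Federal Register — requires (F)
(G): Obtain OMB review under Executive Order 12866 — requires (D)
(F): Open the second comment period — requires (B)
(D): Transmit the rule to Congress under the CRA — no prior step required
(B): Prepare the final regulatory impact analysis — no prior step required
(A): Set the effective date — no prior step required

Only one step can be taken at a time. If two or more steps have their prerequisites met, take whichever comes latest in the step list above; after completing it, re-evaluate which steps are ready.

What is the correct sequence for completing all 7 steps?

(A), (B) and (D) have no prerequisites; (A) is listed later, so (A) is first.
Ready: (B) and (D). (B) is listed later → (B).
Ready: (D), (F) and (C). (D) is listed later → (D).
(G) now also ready, so the ready set is {(F), (G), (C)}; (F) is listed later → (F).
(G), (E) and (C) are all available; (G) is listed later → (G).
Ready: (E) and (C). (E) is listed later → (E).
(C) needed (B), now all done → (C).

(A) → (B) → (D) → (F) → (G) → (E) → (C)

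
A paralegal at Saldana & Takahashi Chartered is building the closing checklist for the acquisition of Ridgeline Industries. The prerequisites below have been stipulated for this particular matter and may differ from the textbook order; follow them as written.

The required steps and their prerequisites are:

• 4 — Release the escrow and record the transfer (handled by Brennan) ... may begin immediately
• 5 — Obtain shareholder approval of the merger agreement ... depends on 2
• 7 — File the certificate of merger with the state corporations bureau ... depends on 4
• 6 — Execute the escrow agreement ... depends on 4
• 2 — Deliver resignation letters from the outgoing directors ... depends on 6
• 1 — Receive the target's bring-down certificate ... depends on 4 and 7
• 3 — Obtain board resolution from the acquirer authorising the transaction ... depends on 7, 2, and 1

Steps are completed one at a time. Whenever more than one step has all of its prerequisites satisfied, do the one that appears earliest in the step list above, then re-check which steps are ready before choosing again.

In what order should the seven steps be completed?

4, 7, 6, 2, 5, 1, 3

4 is the only step with nothing outstanding, so it goes first.
7 and 6 are both available; 7 is listed earlier → 7.
1 now also ready, so the ready set is {6, 1}; 6 is listed earlier → 6.
2 now also ready, so the ready set is {2, 1}; 2 is listed earlier → 2.
5 and 1 are both available; 5 is listed earlier → 5.
1 needed 4 and 7, now all done → 1.
3 is the only step now ready → 3.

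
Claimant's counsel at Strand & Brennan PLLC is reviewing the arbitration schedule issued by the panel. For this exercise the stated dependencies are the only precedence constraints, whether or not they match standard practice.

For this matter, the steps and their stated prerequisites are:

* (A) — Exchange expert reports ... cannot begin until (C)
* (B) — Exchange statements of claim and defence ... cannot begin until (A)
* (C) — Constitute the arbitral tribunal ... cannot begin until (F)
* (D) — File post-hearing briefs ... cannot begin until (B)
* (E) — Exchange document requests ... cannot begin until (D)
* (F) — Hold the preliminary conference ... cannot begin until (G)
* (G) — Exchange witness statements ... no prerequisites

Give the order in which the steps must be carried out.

(G) (F) (C) (A) (B) (D) (E)

(G) has no prerequisites → (G) first.
(F) needed (G), now all done → (F).
Next only (C) has its prerequisites met → (C).
(A) needed (C), now all done → (A).
(B) needed (A), now all done → (B).
Next only (D) has its prerequisites met → (D).
(E) is the only step now ready → (E).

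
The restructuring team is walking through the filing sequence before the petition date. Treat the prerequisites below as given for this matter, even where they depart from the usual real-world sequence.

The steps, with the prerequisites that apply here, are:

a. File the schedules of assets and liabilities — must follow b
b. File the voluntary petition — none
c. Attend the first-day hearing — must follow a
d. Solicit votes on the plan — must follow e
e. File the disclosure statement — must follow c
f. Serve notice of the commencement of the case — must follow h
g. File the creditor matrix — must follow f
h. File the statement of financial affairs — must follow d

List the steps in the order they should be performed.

b → a → c → e → d → h → f → g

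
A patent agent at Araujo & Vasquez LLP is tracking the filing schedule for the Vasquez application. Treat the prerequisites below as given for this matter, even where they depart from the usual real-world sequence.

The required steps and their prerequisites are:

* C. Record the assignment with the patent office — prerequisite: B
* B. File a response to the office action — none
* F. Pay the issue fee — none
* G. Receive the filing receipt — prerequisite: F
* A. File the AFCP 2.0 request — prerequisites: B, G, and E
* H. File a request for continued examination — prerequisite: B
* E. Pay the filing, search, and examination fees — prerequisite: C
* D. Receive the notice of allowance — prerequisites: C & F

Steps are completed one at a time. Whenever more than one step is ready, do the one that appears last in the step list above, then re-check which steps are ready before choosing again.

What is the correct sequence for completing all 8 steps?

F and B have no prerequisites; F is listed later, so F is first.
G and B are both available; G is listed later → G.
That leaves B as the only ready step → B.
H and C are both available; H is listed later → H.
That leaves C as the only ready step → C.
Now D and E have their prerequisites met. D is listed later, so D next.
E needed C, now all done → E.
That leaves A as the only ready step → A.

F, G, B, H, C, D, E, A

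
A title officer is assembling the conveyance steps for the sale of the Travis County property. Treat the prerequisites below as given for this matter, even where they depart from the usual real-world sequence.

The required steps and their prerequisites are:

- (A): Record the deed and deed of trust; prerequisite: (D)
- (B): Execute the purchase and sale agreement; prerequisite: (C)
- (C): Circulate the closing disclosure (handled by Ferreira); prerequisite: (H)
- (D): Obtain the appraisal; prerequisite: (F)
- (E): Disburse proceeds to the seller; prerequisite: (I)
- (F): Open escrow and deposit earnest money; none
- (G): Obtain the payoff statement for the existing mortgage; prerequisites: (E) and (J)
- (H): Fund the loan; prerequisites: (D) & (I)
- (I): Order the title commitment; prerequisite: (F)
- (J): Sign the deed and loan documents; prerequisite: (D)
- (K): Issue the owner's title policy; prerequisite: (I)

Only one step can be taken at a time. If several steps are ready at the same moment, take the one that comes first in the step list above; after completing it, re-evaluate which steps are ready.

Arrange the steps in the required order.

Only (F) has no prerequisites, so it is first.
Now (D) and (I) have their prerequisites met. (D) is listed earlier, so (D) next.
(A) and (J) now also ready, so the ready set is {(A), (I), (J)}; (A) is listed earlier → (A).
Ready: (I) and (J). (I) is listed earlier → (I).
(E), (H) and (K) now also ready, so the ready set is {(E), (H), (J), (K)}; (E) is listed earlier → (E).
Now (H), (J) and (K) have their prerequisites met. (H) is listed earlier, so (H) next.
Ready: (C), (J) and (K). (C) is listed earlier → (C).
Now (B), (J) and (K) have their prerequisites met. (B) is listed earlier, so (B) next.
(J) and (K) are both available; (J) is listed earlier → (J).
Ready: (G) and (K). (G) is listed earlier → (G).
(K) is the only step now ready → (K).

(F) → (D) → (A) → (I) → (E) → (H) → (C) → (B) → (J) → (G) → (K)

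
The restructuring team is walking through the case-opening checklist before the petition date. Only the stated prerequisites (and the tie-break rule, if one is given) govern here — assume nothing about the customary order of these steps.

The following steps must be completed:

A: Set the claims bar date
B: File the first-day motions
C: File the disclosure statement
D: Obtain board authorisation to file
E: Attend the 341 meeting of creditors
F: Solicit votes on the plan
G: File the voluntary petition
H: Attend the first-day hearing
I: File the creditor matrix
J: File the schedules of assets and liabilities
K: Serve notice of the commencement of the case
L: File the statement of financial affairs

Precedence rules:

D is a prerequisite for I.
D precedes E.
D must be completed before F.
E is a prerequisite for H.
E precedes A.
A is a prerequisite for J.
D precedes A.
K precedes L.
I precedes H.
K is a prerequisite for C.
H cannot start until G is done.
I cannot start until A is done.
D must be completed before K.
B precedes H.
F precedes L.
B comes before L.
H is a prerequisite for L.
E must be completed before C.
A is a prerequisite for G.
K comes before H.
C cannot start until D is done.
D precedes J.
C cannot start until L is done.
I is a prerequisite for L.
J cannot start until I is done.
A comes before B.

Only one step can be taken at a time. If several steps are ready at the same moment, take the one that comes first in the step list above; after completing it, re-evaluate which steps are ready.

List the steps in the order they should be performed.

Only D has no prerequisites, so it is first.
Now E, F and K have their prerequisites met. E is listed earlier, so E next.
A now also ready, so the ready set is {A, F, K}; A is listed earlier → A.
B, F, G, I and K are all available; B is listed earlier → B.
Ready: F, G, I and K. F is listed earlier → F.
G, I and K are all available; G is listed earlier → G.
Now I and K have their prerequisites met. I is listed earlier, so I next.
Ready: J and K. J is listed earlier → J.
K needed D, now all done → K.
Next only H has its prerequisites met → H.
L needed B, F, H, I and K, now all done → L.
Next only C has its prerequisites met → C.

D → E → A → B → F → G → I → J → K → H → L → C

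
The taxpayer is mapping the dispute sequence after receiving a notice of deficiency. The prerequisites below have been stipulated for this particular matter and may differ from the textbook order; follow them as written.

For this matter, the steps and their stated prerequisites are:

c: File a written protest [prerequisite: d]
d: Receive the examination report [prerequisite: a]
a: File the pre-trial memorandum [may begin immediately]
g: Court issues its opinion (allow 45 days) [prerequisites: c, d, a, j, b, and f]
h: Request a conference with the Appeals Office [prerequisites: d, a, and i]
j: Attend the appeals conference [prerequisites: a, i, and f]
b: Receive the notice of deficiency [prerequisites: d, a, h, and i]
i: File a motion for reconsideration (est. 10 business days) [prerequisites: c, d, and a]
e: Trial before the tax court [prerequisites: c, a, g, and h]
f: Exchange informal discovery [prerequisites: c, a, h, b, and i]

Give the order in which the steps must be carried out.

a is the only step with nothing outstanding, so it goes first.
d needed a, now all done → d.
c is the only step now ready → c.
i is the only step now ready → i.
Next only h has its prerequisites met → h.
Next only b has its prerequisites met → b.
Next only f has its prerequisites met → f.
j needed a, i and f, now all done → j.
g needed c, d, a, j, b and f, now all done → g.
e needed c, a, g and h, now all done → e.

a d c i h b f j g e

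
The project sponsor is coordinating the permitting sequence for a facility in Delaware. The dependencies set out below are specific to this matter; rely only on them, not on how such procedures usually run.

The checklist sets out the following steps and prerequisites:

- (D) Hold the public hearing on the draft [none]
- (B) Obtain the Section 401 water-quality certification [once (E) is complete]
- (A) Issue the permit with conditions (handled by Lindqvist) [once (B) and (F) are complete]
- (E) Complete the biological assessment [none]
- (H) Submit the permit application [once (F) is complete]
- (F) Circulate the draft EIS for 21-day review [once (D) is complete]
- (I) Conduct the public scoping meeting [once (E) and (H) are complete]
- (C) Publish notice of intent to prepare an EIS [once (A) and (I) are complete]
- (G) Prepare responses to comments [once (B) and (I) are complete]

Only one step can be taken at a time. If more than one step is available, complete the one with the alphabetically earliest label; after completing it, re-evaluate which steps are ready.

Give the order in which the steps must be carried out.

(D) and (E) have no prerequisites; (D) has the earlier label, so (D) is first.
(F) now also ready, so the ready set is {(E), (F)}; (E) has the earlier label → (E).
(B) now also ready, so the ready set is {(B), (F)}; (B) has the earlier label → (B).
Next only (F) has its prerequisites met → (F).
Ready: (A) and (H). (A) has the earlier label → (A).
(H) needed (F), now all done → (H).
Next only (I) has its prerequisites met → (I).
Ready: (C) and (G). (C) has the earlier label → (C).
(G) needed (B) and (I), now all done → (G).

(D) → (E) → (B) → (F) → (A) → (H) → (I) → (C) → (G)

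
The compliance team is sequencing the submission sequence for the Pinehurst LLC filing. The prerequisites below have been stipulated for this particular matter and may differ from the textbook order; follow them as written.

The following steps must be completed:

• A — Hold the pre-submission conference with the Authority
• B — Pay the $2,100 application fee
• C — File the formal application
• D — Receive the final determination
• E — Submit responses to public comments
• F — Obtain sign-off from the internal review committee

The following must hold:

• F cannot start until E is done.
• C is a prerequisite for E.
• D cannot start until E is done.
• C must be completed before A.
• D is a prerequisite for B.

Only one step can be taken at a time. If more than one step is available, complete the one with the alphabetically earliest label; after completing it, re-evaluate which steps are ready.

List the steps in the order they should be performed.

Only C has no prerequisites, so it is first.
A and E are both available; A has the earlier label → A.
That leaves E as the only ready step → E.
Now D and F have their prerequisites met. D has the earlier label, so D next.
Ready: B and F. B has the earlier label → B.
F needed E, now all done → F.

C, A, E, D, B, F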